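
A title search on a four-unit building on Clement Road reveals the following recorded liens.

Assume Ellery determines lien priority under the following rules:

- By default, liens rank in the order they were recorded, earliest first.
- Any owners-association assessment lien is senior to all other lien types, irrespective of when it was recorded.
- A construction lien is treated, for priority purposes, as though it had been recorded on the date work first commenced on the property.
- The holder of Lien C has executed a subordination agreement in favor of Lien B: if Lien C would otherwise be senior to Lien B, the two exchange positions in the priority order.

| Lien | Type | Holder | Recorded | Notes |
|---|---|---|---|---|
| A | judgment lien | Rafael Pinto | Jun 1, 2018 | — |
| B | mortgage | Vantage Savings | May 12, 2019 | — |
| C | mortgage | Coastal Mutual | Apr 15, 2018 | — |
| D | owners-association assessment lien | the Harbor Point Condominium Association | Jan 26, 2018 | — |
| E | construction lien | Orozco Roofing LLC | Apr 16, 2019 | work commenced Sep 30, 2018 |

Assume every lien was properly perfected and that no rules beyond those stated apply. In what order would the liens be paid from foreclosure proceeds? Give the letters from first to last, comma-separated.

Adjusting effective dates: E is treated as recorded Sep 30, 2018, the work-commencement date.
D is an owners-association assessment lien, so it outranks all other liens regardless of date.
Ordering the rest by effective date: C (Apr 15, 2018), A (Jun 1, 2018), E (Sep 30, 2018), B (May 12, 2019).
C is senior to B before the subordination, so the two trade places.

D, B, A, E, C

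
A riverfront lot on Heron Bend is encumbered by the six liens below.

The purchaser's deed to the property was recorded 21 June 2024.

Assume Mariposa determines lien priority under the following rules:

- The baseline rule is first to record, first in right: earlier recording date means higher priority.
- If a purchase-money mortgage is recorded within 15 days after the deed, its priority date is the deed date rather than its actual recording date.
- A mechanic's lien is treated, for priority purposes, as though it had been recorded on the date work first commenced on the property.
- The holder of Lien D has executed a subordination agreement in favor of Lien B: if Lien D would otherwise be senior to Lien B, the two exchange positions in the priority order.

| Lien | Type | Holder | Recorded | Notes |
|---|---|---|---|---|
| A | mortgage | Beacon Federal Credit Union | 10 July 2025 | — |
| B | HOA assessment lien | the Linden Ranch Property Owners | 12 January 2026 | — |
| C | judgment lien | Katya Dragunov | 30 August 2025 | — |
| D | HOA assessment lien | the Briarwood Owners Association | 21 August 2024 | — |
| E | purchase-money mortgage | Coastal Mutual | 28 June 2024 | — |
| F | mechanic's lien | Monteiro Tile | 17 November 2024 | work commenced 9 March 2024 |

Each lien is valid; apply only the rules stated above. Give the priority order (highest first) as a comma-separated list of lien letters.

F, E, B, A, C, D

First, effective dates: E's effective date is the deed date, 21 June 2024; F's effective date is 9 March 2024, when work began.
By effective date, earliest first: F (9 March 2024), E (21 June 2024), D (21 August 2024), A (10 July 2025), C (30 August 2025), B (12 January 2026).
Because D would otherwise rank above B, the subordination swaps them.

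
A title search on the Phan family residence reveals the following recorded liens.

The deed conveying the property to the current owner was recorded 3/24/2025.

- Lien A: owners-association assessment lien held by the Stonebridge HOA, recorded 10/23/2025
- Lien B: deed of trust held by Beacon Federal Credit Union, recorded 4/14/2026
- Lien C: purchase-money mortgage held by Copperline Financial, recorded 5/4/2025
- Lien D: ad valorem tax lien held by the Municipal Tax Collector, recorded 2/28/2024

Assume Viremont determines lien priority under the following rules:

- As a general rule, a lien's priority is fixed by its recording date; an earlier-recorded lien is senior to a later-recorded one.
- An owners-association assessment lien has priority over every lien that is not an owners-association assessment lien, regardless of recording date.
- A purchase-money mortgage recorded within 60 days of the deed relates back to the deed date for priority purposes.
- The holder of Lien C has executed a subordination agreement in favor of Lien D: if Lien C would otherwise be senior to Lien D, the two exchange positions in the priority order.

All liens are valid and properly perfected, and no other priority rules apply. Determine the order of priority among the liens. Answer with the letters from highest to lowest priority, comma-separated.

A, D, C, B

Effective dates: C's effective date is the deed date, 3/24/2025.
A, as an owners-association assessment lien, has superpriority and ranks first.
Ordering the rest by effective date: D (2/28/2024), C (3/24/2025), B (4/14/2026).
Since C is not senior to D, the subordination leaves the order unchanged.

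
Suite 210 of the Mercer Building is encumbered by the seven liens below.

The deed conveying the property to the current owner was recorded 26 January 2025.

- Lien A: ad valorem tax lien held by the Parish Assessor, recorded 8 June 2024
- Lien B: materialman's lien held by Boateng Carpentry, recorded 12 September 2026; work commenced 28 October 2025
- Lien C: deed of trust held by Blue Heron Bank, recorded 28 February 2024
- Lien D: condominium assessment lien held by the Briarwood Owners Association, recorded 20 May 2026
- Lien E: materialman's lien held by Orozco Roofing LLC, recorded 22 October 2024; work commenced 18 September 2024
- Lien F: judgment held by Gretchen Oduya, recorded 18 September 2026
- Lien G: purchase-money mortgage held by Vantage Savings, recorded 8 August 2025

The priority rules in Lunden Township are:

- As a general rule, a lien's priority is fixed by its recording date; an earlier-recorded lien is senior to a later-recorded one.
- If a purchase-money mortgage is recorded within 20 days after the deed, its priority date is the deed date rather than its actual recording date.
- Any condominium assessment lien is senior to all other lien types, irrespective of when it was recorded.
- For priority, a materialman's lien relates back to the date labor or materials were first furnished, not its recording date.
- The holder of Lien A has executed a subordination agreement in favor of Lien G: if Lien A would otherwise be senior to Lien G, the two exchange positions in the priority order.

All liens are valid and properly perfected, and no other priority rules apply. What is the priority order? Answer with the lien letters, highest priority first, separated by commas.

D, C, G, E, A, B, F

First, effective dates: B's effective date is 28 October 2025, when work began; E's effective date is 18 September 2024, when work began; G was recorded 194 days after the deed — beyond 20 days — so no relation-back applies.
D is a condominium assessment lien and takes priority over every other lien.
Among the remaining liens, by effective date: C (28 February 2024), A (8 June 2024), E (18 September 2024), G (8 August 2025), B (28 October 2025), F (18 September 2026).
A would otherwise be senior to G, so under the subordination agreement A and G exchange positions.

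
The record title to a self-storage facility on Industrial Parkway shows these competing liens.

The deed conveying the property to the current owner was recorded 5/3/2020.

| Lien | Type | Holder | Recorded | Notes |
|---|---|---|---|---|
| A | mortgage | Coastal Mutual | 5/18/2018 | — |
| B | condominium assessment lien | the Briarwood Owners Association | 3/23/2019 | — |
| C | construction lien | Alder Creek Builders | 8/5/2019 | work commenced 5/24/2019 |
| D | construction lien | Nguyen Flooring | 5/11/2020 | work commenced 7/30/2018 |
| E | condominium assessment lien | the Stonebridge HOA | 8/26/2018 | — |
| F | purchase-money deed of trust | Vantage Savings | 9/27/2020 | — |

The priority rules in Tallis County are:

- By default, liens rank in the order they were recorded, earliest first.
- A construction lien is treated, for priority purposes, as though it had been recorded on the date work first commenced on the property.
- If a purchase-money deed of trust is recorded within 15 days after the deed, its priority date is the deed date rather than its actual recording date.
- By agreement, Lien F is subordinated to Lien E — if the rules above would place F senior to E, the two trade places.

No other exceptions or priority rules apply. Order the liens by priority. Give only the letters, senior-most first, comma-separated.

A, D, E, B, C, F

Effective dates: C's effective date is 5/24/2019, when work began; D is treated as recorded 7/30/2018, the work-commencement date; F missed the 15-day window (147 days after the deed), so its recording date stands.
By effective date, earliest first: A (5/18/2018), D (7/30/2018), E (8/26/2018), B (3/23/2019), C (5/24/2019), F (9/27/2020).
F already ranks below E; the subordination has no effect.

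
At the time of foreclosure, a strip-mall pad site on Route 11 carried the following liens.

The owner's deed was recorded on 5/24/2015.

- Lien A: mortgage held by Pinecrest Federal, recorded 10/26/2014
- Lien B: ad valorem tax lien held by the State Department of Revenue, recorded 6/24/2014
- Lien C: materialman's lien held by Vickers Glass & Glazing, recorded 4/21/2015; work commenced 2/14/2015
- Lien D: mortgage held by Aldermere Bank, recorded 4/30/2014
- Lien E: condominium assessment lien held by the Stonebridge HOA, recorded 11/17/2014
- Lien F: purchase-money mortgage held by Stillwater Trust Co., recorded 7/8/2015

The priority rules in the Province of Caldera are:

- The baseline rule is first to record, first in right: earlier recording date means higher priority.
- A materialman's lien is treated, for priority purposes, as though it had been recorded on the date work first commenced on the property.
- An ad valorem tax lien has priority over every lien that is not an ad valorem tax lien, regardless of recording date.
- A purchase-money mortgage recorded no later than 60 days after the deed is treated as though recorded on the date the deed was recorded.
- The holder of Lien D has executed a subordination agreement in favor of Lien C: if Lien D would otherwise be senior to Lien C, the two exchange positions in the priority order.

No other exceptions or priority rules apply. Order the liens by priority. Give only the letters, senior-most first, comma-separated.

B, C, A, E, D, F

Effective dates after the stated exceptions: C's effective date is 2/14/2015, when work began; F was recorded within the 60-day window, so its effective date is the deed date 5/24/2015.
B is an ad valorem tax lien and takes priority over every other lien.
Among the remaining liens, by effective date: D (4/30/2014), A (10/26/2014), E (11/17/2014), C (2/14/2015), F (5/24/2015).
D would otherwise be senior to C, so under the subordination agreement D and C exchange positions.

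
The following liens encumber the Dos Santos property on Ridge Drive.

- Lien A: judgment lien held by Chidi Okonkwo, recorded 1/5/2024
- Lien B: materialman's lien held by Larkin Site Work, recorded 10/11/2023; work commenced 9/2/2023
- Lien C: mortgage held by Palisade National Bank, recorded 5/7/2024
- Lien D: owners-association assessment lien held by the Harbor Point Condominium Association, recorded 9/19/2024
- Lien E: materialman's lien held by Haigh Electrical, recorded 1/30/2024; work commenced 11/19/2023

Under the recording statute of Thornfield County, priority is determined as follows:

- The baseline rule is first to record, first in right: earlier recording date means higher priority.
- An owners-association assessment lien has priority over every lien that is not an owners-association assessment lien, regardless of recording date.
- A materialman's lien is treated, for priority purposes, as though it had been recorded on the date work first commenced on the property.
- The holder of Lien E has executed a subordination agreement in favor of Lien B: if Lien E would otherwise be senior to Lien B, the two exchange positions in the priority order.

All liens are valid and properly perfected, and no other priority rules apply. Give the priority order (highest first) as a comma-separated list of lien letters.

Effective dates after the stated exceptions: B's effective date is 9/2/2023, when work began; E relates back to 11/19/2023 (work commenced).
D is an owners-association assessment lien, so it outranks all other liens regardless of date.
Remaining liens by effective date: B (9/2/2023), E (11/19/2023), A (1/5/2024), C (5/7/2024).
E already ranks below B; the subordination has no effect.

D, B, E, A, C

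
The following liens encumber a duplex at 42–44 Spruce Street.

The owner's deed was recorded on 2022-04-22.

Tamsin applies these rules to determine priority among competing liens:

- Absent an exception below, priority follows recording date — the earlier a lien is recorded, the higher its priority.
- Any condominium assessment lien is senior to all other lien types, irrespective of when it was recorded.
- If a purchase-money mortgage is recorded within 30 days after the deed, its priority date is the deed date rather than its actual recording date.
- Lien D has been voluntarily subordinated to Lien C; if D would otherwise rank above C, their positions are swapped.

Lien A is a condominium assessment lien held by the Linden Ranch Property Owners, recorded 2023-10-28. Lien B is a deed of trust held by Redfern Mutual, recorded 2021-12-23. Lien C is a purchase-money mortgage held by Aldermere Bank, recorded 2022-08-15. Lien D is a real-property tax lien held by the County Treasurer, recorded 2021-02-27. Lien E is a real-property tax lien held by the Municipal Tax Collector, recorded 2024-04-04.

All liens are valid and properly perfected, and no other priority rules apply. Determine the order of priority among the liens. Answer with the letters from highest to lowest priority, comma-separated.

Effective dates after the stated exceptions: C missed the 30-day window (115 days after the deed), so its recording date stands.
As a condominium assessment lien, A is senior to every other lien.
Among the remaining liens, by effective date: D (2021-02-27), B (2021-12-23), C (2022-08-15), E (2024-04-04).
Because D would otherwise rank above C, the subordination swaps them.

A, C, B, D, E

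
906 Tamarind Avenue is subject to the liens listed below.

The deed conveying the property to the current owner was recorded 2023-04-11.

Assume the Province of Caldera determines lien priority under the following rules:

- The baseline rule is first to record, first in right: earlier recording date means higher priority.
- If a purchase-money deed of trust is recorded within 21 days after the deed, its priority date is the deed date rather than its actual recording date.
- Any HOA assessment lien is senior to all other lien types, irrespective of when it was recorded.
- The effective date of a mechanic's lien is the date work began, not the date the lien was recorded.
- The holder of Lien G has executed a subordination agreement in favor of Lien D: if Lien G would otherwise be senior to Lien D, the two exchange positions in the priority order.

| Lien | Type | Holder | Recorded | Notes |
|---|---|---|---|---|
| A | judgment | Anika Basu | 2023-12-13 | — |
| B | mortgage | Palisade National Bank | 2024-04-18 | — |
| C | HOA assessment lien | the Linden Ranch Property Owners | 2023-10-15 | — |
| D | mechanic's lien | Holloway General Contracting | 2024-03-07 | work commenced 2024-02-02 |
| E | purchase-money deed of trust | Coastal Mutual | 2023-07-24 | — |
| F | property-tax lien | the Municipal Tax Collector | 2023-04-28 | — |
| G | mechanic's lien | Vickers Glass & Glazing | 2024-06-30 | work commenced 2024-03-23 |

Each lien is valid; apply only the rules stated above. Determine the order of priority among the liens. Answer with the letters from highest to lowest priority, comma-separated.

C, F, E, A, D, G, B

Adjusting effective dates: D relates back to 2024-02-02 (work commenced); E missed the 21-day window (104 days after the deed), so its recording date stands; G relates back to 2024-03-23 (work commenced).
C, as an HOA assessment lien, has superpriority and ranks first.
Remaining liens by effective date: F (2023-04-28), E (2023-07-24), A (2023-12-13), D (2024-02-02), G (2024-03-23), B (2024-04-18).
G already ranks below D; the subordination has no effect.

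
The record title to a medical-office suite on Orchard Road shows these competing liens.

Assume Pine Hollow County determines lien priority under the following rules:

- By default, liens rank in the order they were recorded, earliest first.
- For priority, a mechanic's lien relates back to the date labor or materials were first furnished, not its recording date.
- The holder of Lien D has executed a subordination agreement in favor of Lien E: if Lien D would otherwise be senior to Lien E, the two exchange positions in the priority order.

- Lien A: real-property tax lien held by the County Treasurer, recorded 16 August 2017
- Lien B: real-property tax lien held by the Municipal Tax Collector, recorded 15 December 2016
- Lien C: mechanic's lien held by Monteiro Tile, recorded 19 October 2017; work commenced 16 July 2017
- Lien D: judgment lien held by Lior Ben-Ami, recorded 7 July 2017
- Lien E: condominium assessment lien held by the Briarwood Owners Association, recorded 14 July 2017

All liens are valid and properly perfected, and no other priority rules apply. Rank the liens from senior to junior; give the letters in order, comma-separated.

Adjusting effective dates: C is treated as recorded 16 July 2017, the work-commencement date.
Sorted by effective date: B (15 December 2016), D (7 July 2017), E (14 July 2017), C (16 July 2017), A (16 August 2017).
The subordination applies — D was senior to E — so D and E swap.

B, E, D, C, A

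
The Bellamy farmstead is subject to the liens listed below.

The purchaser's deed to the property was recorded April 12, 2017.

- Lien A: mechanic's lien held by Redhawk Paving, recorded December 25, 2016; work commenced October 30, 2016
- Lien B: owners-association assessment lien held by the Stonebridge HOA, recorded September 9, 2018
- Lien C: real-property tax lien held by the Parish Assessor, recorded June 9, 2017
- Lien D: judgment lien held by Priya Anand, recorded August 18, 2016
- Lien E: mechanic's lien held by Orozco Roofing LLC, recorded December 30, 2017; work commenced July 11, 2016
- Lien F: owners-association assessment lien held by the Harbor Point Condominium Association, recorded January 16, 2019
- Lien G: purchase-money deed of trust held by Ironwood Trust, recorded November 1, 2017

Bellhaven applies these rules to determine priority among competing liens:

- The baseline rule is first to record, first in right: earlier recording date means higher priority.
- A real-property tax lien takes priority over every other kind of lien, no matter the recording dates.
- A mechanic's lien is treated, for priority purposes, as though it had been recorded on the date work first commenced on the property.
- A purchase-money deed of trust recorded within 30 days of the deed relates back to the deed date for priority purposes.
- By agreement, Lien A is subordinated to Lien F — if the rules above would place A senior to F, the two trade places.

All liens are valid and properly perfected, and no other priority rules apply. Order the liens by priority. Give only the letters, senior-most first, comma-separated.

First, effective dates: A's effective date is October 30, 2016, when work began; E's effective date is July 11, 2016, when work began; G was recorded 203 days after the deed — beyond 30 days — so no relation-back applies.
C is a real-property tax lien, so it outranks all other liens regardless of date.
Ordering the rest by effective date: E (July 11, 2016), D (August 18, 2016), A (October 30, 2016), G (November 1, 2017), B (September 9, 2018), F (January 16, 2019).
Because A would otherwise rank above F, the subordination swaps them.

C, E, D, F, G, B, A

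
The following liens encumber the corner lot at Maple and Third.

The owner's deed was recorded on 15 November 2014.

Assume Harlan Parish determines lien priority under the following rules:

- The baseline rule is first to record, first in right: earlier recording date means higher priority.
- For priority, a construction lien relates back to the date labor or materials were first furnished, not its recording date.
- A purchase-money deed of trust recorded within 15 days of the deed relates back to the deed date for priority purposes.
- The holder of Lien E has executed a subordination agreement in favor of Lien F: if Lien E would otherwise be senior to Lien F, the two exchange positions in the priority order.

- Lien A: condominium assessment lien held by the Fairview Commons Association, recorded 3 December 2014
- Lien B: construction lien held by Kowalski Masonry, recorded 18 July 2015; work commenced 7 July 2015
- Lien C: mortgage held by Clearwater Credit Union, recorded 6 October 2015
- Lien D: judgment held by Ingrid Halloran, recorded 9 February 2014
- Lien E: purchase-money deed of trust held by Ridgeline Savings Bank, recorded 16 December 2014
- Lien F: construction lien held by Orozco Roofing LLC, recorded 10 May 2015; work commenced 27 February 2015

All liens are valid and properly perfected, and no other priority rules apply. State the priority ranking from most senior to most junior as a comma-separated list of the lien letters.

D, A, F, E, B, C

Effective dates after the stated exceptions: B is treated as recorded 7 July 2015, the work-commencement date; E was recorded 31 days after the deed, outside the 15-day window, so it keeps its recording date; F relates back to 27 February 2015 (work commenced).
Sorted by effective date: D (9 February 2014), A (3 December 2014), E (16 December 2014), F (27 February 2015), B (7 July 2015), C (6 October 2015).
E would otherwise be senior to F, so under the subordination agreement E and F exchange positions.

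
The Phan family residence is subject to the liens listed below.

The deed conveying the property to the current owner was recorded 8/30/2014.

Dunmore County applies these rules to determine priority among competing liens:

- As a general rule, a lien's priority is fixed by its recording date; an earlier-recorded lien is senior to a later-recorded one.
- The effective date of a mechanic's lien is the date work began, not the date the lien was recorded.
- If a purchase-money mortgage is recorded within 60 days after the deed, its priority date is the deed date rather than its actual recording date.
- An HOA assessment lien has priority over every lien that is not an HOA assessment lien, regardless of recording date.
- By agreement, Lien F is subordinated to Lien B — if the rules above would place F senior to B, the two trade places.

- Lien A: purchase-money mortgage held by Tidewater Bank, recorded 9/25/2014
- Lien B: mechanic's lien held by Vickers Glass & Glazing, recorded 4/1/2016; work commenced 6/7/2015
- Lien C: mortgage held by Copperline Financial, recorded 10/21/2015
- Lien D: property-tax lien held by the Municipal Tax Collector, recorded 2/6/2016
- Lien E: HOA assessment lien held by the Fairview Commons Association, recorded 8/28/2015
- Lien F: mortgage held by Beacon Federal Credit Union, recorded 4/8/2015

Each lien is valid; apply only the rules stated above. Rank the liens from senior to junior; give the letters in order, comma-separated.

E, A, B, F, C, D

First, effective dates: A's effective date is the deed date, 8/30/2014; B is treated as recorded 6/7/2015, the work-commencement date.
E is an HOA assessment lien and takes priority over every other lien.
Among the remaining liens, by effective date: A (8/30/2014), F (4/8/2015), B (6/7/2015), C (10/21/2015), D (2/6/2016).
F is senior to B before the subordination, so the two trade places.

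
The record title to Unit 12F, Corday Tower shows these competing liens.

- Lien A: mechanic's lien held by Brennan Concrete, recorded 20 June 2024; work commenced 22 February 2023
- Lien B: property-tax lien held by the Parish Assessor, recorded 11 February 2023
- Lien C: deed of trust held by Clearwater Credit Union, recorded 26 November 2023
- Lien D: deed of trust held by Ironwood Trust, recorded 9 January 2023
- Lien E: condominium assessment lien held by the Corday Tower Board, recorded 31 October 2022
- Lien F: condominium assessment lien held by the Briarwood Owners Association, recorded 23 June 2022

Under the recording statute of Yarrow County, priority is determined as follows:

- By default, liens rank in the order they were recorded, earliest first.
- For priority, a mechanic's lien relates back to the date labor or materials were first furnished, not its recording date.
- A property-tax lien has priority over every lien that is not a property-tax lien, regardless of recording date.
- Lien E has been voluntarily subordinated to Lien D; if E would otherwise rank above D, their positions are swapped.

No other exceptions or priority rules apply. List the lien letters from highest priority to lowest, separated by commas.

B, F, D, E, A, C

Effective dates: A is treated as recorded 22 February 2023, the work-commencement date.
B is a property-tax lien, so it outranks all other liens regardless of date.
The other liens, earliest effective date first: F (23 June 2022), E (31 October 2022), D (9 January 2023), A (22 February 2023), C (26 November 2023).
E would otherwise be senior to D, so under the subordination agreement E and D exchange positions.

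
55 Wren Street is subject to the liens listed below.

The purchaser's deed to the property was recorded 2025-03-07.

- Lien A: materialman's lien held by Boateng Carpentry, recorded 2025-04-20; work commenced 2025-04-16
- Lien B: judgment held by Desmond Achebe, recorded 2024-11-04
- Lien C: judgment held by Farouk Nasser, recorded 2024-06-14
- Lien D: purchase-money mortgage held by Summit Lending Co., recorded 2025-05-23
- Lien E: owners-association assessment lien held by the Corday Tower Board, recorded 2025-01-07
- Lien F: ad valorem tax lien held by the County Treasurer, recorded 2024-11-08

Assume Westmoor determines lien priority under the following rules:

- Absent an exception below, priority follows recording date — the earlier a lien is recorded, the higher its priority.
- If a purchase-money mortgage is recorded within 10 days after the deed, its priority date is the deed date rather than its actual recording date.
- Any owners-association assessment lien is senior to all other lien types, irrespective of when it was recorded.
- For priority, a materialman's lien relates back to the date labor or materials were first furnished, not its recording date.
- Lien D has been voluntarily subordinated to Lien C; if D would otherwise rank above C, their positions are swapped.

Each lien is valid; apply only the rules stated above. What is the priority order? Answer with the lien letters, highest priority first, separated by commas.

Adjusting effective dates: A relates back to 2025-04-16 (work commenced); D was recorded 77 days after the deed, outside the 10-day window, so it keeps its recording date.
E is an owners-association assessment lien and takes priority over every other lien.
Among the remaining liens, by effective date: C (2024-06-14), B (2024-11-04), F (2024-11-08), A (2025-04-16), D (2025-05-23).
D is already junior to C, so the subordination agreement changes nothing.

E, C, B, F, A, D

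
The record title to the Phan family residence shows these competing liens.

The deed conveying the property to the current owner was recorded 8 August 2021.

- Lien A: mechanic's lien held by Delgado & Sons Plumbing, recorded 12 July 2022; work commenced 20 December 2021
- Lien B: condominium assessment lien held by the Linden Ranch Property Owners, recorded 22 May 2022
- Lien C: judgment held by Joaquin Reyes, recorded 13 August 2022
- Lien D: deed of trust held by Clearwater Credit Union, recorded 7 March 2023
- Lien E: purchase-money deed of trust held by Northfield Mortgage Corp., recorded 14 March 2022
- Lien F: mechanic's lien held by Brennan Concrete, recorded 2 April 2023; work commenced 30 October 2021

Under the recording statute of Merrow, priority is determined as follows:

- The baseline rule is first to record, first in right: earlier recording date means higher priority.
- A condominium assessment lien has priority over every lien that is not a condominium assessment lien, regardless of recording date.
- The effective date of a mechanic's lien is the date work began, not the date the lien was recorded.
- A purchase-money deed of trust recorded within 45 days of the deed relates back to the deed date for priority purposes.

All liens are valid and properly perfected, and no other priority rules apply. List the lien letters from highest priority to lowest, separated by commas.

Effective dates after the stated exceptions: A is treated as recorded 20 December 2021, the work-commencement date; E was recorded 218 days after the deed — beyond 45 days — so no relation-back applies; F is treated as recorded 30 October 2021, the work-commencement date.
B is a condominium assessment lien, so it outranks all other liens regardless of date.
Remaining liens by effective date: F (30 October 2021), A (20 December 2021), E (14 March 2022), C (13 August 2022), D (7 March 2023).

B, F, A, E, C, D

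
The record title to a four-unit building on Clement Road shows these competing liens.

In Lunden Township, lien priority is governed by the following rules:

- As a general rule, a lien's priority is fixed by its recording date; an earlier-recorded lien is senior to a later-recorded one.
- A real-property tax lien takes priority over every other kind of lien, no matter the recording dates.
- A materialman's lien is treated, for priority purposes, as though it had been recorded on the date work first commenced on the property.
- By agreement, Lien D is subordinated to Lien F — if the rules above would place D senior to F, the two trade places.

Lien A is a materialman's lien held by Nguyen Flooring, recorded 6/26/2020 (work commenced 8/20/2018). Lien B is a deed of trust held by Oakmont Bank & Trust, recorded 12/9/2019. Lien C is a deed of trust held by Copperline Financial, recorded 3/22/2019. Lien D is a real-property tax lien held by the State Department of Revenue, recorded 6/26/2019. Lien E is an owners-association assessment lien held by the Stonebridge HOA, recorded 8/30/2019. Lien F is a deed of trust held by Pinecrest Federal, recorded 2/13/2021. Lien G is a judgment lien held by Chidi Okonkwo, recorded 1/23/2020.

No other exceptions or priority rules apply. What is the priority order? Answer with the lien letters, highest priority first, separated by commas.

Effective dates: A is treated as recorded 8/20/2018, the work-commencement date.
D is a real-property tax lien, so it outranks all other liens regardless of date.
Ordering the rest by effective date: A (8/20/2018), C (3/22/2019), E (8/30/2019), B (12/9/2019), G (1/23/2020), F (2/13/2021).
D would otherwise be senior to F, so under the subordination agreement D and F exchange positions.

F, A, C, E, B, G, D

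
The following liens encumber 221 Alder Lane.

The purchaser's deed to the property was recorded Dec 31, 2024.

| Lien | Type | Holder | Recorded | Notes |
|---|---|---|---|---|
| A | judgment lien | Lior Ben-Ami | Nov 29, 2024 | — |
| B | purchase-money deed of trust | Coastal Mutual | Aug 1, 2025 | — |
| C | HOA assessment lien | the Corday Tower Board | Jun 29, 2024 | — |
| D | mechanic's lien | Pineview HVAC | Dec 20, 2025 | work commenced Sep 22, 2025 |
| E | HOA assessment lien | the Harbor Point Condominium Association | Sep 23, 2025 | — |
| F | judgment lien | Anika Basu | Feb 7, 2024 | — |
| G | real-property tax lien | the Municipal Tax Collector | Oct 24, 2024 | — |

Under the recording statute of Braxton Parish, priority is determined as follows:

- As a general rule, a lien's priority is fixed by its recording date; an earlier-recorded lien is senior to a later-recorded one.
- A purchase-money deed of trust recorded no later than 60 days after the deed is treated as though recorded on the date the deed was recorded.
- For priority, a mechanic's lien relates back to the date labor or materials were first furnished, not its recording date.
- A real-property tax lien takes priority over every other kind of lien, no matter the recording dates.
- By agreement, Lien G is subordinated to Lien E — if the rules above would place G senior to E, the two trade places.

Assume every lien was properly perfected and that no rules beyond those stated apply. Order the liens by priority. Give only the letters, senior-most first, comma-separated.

E, F, C, A, B, D, G

First, effective dates: B was recorded 213 days after the deed, outside the 60-day window, so it keeps its recording date; D is treated as recorded Sep 22, 2025, the work-commencement date.
G is a real-property tax lien, so it outranks all other liens regardless of date.
Among the remaining liens, by effective date: F (Feb 7, 2024), C (Jun 29, 2024), A (Nov 29, 2024), B (Aug 1, 2025), D (Sep 22, 2025), E (Sep 23, 2025).
G is senior to E before the subordination, so the two trade places.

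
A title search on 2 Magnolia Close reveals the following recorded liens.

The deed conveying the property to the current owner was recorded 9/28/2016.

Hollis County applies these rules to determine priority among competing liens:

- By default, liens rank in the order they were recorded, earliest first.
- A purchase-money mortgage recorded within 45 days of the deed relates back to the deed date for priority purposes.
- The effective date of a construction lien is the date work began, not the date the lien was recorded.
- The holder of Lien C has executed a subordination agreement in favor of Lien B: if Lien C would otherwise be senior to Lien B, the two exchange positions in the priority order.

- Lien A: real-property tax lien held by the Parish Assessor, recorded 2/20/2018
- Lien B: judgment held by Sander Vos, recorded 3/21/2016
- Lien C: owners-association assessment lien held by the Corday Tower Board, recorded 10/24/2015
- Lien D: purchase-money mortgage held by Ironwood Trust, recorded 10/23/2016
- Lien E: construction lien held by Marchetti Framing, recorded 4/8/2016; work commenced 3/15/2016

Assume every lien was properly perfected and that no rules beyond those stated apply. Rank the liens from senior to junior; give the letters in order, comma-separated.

First, effective dates: D was recorded within the 45-day window, so its effective date is the deed date 9/28/2016; E's effective date is 3/15/2016, when work began.
Sorted by effective date: C (10/24/2015), E (3/15/2016), B (3/21/2016), D (9/28/2016), A (2/20/2018).
C is senior to B before the subordination, so the two trade places.

B, E, C, D, A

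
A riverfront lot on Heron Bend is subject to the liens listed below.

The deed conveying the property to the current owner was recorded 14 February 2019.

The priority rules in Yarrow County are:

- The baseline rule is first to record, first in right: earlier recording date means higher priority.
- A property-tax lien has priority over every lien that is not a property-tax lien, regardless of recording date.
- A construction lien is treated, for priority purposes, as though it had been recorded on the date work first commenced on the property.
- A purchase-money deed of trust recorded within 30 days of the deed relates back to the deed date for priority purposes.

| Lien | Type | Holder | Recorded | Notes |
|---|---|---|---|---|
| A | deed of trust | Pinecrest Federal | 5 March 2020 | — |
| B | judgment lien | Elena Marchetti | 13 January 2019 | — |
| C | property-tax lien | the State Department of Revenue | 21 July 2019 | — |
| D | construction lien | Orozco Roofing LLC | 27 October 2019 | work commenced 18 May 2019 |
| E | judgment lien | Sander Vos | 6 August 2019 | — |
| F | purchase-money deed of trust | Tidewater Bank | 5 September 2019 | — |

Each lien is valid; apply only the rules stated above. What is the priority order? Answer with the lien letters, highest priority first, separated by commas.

C, B, D, E, F, A

First, effective dates: D relates back to 18 May 2019 (work commenced); F was recorded 203 days after the deed — beyond 30 days — so no relation-back applies.
C is a property-tax lien and takes priority over every other lien.
The other liens, earliest effective date first: B (13 January 2019), D (18 May 2019), E (6 August 2019), F (5 September 2019), A (5 March 2020).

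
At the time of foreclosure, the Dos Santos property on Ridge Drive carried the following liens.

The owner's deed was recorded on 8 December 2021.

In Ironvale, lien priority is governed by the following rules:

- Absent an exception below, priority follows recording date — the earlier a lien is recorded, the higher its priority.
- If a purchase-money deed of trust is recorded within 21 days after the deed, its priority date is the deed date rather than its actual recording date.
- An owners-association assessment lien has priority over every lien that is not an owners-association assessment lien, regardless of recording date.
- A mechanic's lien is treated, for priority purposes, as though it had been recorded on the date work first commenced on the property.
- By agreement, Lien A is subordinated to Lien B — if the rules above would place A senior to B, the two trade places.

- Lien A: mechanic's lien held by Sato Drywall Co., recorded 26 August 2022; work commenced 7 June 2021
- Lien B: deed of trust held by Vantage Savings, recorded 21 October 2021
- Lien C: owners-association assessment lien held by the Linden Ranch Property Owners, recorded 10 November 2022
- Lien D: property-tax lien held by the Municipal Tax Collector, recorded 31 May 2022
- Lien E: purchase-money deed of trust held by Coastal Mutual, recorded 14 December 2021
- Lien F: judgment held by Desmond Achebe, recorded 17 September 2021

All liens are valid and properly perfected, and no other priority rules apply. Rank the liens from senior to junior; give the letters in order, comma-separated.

Effective dates after the stated exceptions: A's effective date is 7 June 2021, when work began; E was recorded within the 21-day window, so its effective date is the deed date 8 December 2021.
As an owners-association assessment lien, C is senior to every other lien.
Among the remaining liens, by effective date: A (7 June 2021), F (17 September 2021), B (21 October 2021), E (8 December 2021), D (31 May 2022).
A is senior to B before the subordination, so the two trade places.

C, B, F, A, E, D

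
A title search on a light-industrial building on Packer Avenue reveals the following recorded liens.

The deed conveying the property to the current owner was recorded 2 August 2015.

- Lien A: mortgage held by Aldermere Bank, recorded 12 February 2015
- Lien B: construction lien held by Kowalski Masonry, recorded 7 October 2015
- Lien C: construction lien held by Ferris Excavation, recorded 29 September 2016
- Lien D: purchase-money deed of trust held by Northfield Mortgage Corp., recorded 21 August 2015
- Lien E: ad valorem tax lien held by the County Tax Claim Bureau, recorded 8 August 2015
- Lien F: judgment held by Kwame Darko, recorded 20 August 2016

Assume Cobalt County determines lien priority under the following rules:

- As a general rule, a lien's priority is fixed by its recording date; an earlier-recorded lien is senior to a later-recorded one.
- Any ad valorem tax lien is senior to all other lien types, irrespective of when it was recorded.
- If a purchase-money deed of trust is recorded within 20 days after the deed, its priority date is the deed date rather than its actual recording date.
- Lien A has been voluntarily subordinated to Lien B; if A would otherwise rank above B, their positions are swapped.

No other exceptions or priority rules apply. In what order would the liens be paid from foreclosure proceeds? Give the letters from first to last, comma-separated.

E, B, D, A, F, C

Effective dates after the stated exceptions: D was recorded within the 20-day window, so its effective date is the deed date 2 August 2015.
E is an ad valorem tax lien and takes priority over every other lien.
The other liens, earliest effective date first: A (12 February 2015), D (2 August 2015), B (7 October 2015), F (20 August 2016), C (29 September 2016).
Because A would otherwise rank above B, the subordination swaps them.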